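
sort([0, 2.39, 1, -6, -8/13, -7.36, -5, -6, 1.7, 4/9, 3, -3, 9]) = [-7.36, -6, -6, -5, -3, -8/13, 0, 4/9, 1, 1.7, 2.39, 3, 9]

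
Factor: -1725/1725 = -1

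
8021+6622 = 14643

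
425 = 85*5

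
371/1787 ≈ 0.208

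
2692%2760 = 2692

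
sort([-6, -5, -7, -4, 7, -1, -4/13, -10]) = [-10, -7, -6, -5, -4, -1, -4/13, 7]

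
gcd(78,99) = 3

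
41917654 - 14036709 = 27880945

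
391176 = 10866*36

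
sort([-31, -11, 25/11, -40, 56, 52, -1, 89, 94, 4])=[-40, -31, -11, -1, 25/11, 4, 52, 56, 89, 94]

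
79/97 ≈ 0.814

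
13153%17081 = 13153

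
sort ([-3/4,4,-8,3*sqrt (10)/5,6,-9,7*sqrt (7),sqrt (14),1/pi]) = [-9,-8,-3/4,1/pi,3*sqrt (10)/5,sqrt (14),4,6,7*sqrt (7)]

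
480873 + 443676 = 924549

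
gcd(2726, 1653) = 29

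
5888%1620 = 1028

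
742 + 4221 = 4963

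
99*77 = 7623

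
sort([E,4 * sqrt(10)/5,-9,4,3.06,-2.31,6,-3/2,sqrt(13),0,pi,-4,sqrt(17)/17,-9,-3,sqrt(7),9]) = [-9,-9,-4,-3,-2.31,-3/2,0,sqrt(17)/17,4 * sqrt(10)/5,sqrt(7),E,3.06,pi,sqrt(13),4,6,9]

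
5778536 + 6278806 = 12057342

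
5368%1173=676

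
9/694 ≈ 0.0130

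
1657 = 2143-486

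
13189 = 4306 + 8883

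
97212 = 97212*1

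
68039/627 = 3581/33 ≈ 108.52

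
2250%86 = 14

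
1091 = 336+755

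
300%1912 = 300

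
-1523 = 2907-4430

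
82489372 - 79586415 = 2902957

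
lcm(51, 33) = 561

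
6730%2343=2044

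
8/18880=1/2360 ≈ 0.000424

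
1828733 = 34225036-32396303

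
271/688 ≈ 0.394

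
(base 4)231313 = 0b101101110111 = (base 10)2935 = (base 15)d0a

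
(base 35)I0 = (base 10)630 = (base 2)1001110110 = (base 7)1560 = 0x276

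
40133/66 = 608 + 5/66 ≈ 608.08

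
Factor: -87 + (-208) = -1 * 5^1 * 59^1 = -295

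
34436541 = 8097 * 4253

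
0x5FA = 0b10111111010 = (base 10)1530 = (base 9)2080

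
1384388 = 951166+433222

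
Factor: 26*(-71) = -1*2^1*13^1*71^1 = -1846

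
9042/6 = 1507 = 1507.00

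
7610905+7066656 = 14677561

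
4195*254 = 1065530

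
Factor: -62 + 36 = -1*2^1*13^1 = -26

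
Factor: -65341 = -1 * 19^2 * 181^1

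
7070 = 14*505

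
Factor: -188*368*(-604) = 2^8*23^1*47^1*151^1 = 41787136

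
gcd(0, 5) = 5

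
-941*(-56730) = 53382930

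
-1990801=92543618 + -94534419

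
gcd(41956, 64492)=4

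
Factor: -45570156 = -1*2^2*3^1*373^1*10181^1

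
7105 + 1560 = 8665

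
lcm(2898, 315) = 14490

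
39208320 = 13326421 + 25881899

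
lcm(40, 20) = 40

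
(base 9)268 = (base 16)e0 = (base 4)3200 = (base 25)8o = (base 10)224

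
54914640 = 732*75020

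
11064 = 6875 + 4189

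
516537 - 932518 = -415981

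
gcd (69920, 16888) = 8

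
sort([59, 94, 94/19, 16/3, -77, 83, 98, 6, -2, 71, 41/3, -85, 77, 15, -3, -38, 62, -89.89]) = [-89.89, -85, -77, -38, -3, -2, 94/19, 16/3, 6, 41/3, 15, 59, 62, 71, 77, 83, 94, 98]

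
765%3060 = 765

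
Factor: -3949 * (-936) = 2^3 * 3^2 * 11^1 * 13^1 * 359^1 = 3696264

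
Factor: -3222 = -1*2^1*3^2*179^1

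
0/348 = 0 = 0.00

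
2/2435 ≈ 0.000821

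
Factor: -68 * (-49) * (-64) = -1 * 2^8 * 7^2 * 17^1 = -213248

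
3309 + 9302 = 12611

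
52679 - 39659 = 13020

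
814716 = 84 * 9699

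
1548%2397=1548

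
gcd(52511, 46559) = 1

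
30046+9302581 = 9332627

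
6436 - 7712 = -1276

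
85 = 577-492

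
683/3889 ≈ 0.176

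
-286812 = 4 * (-71703)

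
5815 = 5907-92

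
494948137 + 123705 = 495071842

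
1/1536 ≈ 0.000651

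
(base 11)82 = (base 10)90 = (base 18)50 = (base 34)2m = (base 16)5a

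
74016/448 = 165 + 3/14≈165.21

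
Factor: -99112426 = -1*2^1*7^1*7079459^1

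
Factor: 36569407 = 7^1 * 5224201^1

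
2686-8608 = -5922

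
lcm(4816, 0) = 0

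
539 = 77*7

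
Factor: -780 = -1*2^2*3^1*5^1*13^1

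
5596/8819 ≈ 0.635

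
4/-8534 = -2/4267 ≈ -0.000469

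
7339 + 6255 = 13594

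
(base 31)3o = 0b1110101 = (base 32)3l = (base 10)117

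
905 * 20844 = 18863820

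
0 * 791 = 0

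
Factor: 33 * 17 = 3^1 * 11^1 * 17^1 = 561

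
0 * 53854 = 0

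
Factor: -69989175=-1*3^2*5^2*197^1*1579^1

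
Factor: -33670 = -1 * 2^1 * 5^1 * 7^1 * 13^1 * 37^1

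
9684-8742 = 942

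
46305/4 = 11576 + 1/4 = 11576.25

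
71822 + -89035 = -17213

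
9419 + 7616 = 17035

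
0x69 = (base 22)4h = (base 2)1101001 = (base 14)77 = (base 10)105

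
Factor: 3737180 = 2^2*5^1*186859^1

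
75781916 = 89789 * 844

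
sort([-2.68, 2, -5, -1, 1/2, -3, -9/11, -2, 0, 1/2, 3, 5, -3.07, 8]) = [-5, -3.07, -3, -2.68, -2, -1, -9/11, 0, 1/2, 1/2, 2, 3, 5, 8]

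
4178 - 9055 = -4877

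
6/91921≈0.0000653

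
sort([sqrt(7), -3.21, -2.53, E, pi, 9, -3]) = [-3.21, -3, -2.53, sqrt(7), E, pi, 9]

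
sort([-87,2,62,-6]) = [-87,-6,2,62]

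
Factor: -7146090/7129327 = -1*2^1*3^3*5^1*7^1*19^1*199^1*2411^(-1)*2957^(-1)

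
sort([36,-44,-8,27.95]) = [-44,-8,27.95,36]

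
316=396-80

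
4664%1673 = 1318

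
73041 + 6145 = 79186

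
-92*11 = -1012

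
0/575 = 0 = 0.00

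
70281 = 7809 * 9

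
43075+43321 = 86396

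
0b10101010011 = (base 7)3655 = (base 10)1363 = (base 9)1774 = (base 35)13x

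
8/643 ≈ 0.0124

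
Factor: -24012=-1 * 2^2 * 3^2 * 23^1 * 29^1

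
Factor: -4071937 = -1 * 53^1 * 76829^1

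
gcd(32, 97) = 1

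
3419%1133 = 20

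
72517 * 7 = 507619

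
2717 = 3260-543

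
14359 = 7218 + 7141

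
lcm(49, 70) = 490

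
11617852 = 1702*6826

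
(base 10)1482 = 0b10111001010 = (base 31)1gp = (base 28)1oq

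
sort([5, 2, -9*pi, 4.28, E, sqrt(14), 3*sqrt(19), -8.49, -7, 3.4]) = [-9*pi, -8.49, -7, 2, E, 3.4, sqrt(14), 4.28, 5, 3*sqrt(19)]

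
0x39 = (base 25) 27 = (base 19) 30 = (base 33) 1o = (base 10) 57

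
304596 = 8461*36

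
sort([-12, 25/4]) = [-12, 25/4]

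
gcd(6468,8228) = 44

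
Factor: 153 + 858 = 3^1 * 337^1 = 1011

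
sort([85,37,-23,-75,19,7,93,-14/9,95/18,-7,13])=[-75,-23,-7,-14/9,95/18,7,13,19,37,85,93]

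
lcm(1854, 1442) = 12978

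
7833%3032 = 1769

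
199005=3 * 66335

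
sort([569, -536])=[-536, 569]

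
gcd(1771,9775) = 23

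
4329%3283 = 1046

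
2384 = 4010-1626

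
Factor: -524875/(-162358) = 2^(-1) * 5^3 * 7^(-1) * 13^1 * 17^1 * 19^1 * 11597^(-1)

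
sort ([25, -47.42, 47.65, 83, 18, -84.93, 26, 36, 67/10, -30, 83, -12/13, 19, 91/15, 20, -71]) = [-84.93, -71, -47.42, -30, -12/13, 91/15, 67/10, 18, 19, 20, 25, 26, 36, 47.65, 83, 83]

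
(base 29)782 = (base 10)6121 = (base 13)2a2b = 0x17e9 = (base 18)10g1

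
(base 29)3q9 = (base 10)3286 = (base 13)165a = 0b110011010110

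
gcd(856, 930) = 2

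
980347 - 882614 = 97733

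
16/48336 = 1/3021 ≈ 0.000331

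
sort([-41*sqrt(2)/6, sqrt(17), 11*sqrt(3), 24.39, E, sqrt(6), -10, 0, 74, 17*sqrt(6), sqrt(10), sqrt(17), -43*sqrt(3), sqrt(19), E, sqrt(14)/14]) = [-43*sqrt(3), -10, -41*sqrt(2)/6, 0, sqrt(14)/14, sqrt(6), E, E, sqrt(10), sqrt(17), sqrt(17), sqrt(19), 11*sqrt(3), 24.39, 17*sqrt(6), 74]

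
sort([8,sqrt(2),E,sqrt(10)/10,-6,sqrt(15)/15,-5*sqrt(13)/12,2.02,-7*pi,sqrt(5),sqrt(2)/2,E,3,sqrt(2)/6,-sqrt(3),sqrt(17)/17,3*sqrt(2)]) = [-7*pi,-6,-sqrt(3),-5*sqrt(13)/12,sqrt(2)/6,sqrt(17)/17,sqrt(15)/15,sqrt(10)/10,sqrt(2)/2,sqrt(2),2.02,sqrt(5),E,E,3,3*sqrt(2),8]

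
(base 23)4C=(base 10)104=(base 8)150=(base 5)404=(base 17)62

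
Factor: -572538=-1 * 2^1 * 3^1 * 37^1 * 2579^1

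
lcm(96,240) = 480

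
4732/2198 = 338/157 ≈ 2.15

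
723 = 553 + 170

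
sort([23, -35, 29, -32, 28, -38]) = [-38, -35, -32, 23, 28, 29]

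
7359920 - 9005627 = -1645707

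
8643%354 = 147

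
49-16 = 33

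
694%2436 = 694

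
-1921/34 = -56-1/2 = -56.50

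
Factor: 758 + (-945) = -1*11^1*17^1 = -187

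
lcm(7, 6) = 42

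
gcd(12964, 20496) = 28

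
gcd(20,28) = 4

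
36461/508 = 71 + 393/508 ≈ 71.77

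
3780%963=891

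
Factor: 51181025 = 5^2 * 7^1 * 59^1 * 4957^1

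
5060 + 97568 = 102628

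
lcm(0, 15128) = 0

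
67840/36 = 1884 + 4/9 ≈ 1884.44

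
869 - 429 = 440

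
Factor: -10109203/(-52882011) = 3^(-3)*7^(-1)*17^1*149^1*307^1*21523^(-1) = 777631/4067847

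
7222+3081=10303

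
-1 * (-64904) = 64904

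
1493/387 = 3 + 332/387 ≈ 3.86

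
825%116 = 13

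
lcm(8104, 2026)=8104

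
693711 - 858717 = -165006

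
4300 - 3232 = 1068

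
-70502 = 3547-74049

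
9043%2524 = 1471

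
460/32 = 115/8 ≈ 14.38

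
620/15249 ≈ 0.0407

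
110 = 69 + 41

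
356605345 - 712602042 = -355996697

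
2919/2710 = 1 + 209/2710 ≈ 1.08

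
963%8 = 3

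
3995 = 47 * 85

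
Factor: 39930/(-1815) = -1 * 2^1 * 11^1 = -22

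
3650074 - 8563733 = -4913659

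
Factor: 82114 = 2^1 * 41057^1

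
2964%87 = 6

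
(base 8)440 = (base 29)9r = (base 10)288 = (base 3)101200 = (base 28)a8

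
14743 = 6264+8479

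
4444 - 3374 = 1070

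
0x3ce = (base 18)302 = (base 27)192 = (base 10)974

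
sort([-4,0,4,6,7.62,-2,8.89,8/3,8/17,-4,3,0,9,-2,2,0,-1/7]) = [-4,-4,-2,-2,-1/7,0,0,0,8/17,2,8/3,3,4,6,7.62,8.89,9]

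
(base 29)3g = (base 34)31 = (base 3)10211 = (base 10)103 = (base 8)147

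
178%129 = 49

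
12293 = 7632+4661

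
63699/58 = 1098 + 15/58 ≈ 1098.26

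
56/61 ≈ 0.918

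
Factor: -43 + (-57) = -1 * 2^2 * 5^2 = -100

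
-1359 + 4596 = 3237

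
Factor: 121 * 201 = 3^1 * 11^2 * 67^1 = 24321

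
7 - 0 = 7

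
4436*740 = 3282640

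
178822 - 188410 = -9588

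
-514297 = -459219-55078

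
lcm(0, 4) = 0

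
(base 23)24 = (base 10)50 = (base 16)32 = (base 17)2g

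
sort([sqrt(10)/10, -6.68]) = [-6.68, sqrt(10)/10]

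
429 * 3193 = 1369797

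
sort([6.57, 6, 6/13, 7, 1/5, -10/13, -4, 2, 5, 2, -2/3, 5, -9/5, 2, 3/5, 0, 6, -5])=[-5, -4, -9/5, -10/13, -2/3, 0, 1/5, 6/13, 3/5, 2, 2, 2, 5, 5, 6, 6, 6.57, 7]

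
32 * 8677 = 277664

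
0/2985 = 0 = 0.00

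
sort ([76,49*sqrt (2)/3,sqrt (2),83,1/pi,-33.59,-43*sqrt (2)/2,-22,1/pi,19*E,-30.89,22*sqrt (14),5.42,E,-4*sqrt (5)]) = [-33.59,-30.89,-43*sqrt (2)/2,-22,-4*sqrt (5),1/pi,1/pi,sqrt (2),E,5.42,49*sqrt (2)/3,19*E,76,22*sqrt (14),83]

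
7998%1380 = 1098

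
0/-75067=0=0.00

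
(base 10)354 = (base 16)162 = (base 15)189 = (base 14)1b4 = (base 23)f9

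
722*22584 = 16305648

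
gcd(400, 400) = 400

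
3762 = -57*(-66)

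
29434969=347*84827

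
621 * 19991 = 12414411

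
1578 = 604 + 974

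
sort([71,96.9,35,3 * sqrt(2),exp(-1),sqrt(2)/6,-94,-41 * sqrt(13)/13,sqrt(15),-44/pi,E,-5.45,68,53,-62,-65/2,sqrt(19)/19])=[-94,-62,-65/2,-44/pi,-41 * sqrt(13)/13,-5.45,sqrt(19)/19,sqrt(2)/6,exp(-1),E,sqrt(15),3 * sqrt(2),35,53,68,71,96.9]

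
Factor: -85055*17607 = -1*3^1*5^1*5869^1*17011^1 = -1497563385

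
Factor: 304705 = 5^1 * 149^1 * 409^1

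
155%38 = 3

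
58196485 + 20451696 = 78648181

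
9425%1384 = 1121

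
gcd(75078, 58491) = 873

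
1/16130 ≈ 0.0000620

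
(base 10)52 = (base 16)34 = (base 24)24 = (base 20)2c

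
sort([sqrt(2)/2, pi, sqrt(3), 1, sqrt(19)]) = [sqrt(2)/2, 1, sqrt(3), pi, sqrt(19)]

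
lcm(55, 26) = 1430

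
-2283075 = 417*(-5475)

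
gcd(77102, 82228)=2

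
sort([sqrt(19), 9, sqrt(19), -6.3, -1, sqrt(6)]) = [-6.3, -1, sqrt(6), sqrt(19), sqrt(19), 9]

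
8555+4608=13163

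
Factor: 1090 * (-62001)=-1 * 2^1 * 3^2 * 5^1 * 83^2 * 109^1=-67581090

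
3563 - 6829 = -3266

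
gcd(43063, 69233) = 1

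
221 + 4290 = 4511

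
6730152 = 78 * 86284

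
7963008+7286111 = 15249119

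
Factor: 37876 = 2^2*17^1*557^1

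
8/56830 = 4/28415 ≈ 0.000141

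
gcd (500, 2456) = 4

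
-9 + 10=1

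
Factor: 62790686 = 2^1*7^1*31^1*149^1*971^1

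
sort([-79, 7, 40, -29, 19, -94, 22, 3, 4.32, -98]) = [-98, -94, -79, -29, 3, 4.32, 7, 19, 22, 40]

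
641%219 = 203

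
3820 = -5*(-764)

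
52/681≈0.0764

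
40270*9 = 362430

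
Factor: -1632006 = -1*2^1*3^2*71^1*1277^1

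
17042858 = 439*38822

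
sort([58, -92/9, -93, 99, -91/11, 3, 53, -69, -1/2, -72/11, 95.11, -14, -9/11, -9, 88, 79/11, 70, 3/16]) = [-93, -69, -14, -92/9, -9, -91/11, -72/11, -9/11, -1/2, 3/16, 3, 79/11, 53, 58, 70, 88, 95.11, 99]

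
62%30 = 2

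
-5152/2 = -2576 = -2576.00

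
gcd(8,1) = 1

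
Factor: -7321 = -1 * 7321^1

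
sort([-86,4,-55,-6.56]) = [-86,-55,-6.56,4]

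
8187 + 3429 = 11616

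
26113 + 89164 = 115277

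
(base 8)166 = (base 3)11101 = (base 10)118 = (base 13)91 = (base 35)3d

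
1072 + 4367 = 5439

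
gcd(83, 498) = 83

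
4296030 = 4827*890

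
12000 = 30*400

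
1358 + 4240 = 5598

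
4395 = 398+3997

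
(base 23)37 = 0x4c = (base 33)2a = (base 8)114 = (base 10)76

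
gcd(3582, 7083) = 9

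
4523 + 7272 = 11795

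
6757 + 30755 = 37512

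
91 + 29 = 120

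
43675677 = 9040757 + 34634920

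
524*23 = 12052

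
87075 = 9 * 9675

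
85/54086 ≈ 0.00157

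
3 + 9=12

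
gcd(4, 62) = 2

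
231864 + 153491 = 385355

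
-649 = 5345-5994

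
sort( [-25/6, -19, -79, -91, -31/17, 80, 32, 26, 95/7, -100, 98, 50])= [-100, -91, -79, -19, -25/6, -31/17, 95/7, 26, 32, 50, 80, 98]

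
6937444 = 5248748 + 1688696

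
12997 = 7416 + 5581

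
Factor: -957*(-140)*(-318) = -1*2^3*3^2*5^1*7^1*11^1*29^1*53^1 = -42605640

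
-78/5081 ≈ -0.0154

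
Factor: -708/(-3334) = 2^1*3^1*59^1*1667^(-1) = 354/1667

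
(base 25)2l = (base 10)71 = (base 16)47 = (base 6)155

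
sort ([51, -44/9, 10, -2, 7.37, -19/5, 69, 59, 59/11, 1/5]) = [-44/9, -19/5, -2, 1/5, 59/11, 7.37, 10, 51, 59, 69]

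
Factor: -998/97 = -1 * 2^1 * 97^(-1) * 499^1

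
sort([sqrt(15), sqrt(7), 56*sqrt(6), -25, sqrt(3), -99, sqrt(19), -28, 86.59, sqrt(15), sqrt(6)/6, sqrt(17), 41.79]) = [-99, -28, -25, sqrt(6)/6, sqrt(3), sqrt(7), sqrt(15), sqrt(15), sqrt(17), sqrt(19), 41.79, 86.59, 56*sqrt(6)]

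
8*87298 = 698384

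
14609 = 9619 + 4990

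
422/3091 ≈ 0.137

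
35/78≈0.449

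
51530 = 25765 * 2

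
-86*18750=-1612500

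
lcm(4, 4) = 4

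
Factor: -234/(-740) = 2^(-1) * 3^2 * 5^(-1) * 13^1 * 37^(-1) = 117/370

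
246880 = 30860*8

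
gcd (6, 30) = 6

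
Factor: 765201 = 3^1 * 379^1 * 673^1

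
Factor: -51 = -1*3^1*17^1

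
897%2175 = 897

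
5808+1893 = 7701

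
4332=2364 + 1968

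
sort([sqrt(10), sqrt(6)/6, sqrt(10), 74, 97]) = [sqrt(6)/6, sqrt(10), sqrt(10), 74, 97]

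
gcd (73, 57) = 1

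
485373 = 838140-352767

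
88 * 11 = 968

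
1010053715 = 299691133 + 710362582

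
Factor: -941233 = -1*149^1*6317^1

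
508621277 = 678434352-169813075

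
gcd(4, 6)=2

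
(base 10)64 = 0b1000000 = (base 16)40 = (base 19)37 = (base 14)48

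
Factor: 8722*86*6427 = 2^2*7^2*43^1*89^1*6427^1 = 4820841284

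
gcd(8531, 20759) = 1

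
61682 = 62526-844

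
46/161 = 2/7 ≈ 0.286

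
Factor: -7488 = -1 * 2^6 * 3^2 * 13^1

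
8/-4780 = -2/1195 ≈ -0.00167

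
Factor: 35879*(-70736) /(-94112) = 2^(-1)*17^(-1)*173^(-1)*4421^1*35879^1 = 158621059/5882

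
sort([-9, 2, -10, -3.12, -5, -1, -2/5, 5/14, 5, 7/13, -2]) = [-10, -9, -5, -3.12, -2, -1, -2/5, 5/14, 7/13, 2, 5]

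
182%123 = 59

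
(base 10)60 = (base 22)2g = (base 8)74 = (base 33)1r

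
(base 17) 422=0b10010101000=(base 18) 3c4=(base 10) 1192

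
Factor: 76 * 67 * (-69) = -1 * 2^2 * 3^1 * 19^1 * 23^1 * 67^1 = -351348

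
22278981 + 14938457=37217438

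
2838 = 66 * 43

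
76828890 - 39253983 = 37574907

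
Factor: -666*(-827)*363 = 2^1*3^3*11^2*37^1*827^1 = 199933866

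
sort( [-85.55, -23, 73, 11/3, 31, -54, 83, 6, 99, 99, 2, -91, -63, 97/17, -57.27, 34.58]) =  [-91, -85.55, -63, -57.27, -54, -23, 2, 11/3, 97/17, 6, 31, 34.58, 73, 83, 99, 99]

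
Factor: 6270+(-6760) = -1 * 2^1 * 5^1 * 7^2 = -490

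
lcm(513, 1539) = 1539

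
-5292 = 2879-8171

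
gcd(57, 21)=3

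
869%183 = 137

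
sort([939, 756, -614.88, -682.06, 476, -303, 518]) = [-682.06, -614.88, -303, 476, 518, 756, 939]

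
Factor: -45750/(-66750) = 61^1 * 89^(-1) = 61/89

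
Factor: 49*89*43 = 7^2*43^1*89^1 = 187523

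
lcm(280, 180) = 2520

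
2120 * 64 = 135680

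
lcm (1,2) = 2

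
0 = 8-8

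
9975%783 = 579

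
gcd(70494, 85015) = 1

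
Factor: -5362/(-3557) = 2^1*7^1*383^1*3557^(-1)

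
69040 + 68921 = 137961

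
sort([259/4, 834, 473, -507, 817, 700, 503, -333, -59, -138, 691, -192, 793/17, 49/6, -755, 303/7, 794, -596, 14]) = [-755, -596, -507, -333, -192, -138, -59, 49/6, 14, 303/7, 793/17, 259/4, 473, 503, 691, 700, 794, 817, 834]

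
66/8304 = 11/1384 ≈ 0.00795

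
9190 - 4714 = 4476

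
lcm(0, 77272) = 0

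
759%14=3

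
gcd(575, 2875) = 575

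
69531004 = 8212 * 8467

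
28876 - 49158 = -20282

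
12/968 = 3/242 ≈ 0.0124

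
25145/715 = 35 + 24/143 ≈ 35.17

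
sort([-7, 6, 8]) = [-7, 6, 8]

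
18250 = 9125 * 2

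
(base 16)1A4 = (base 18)156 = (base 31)DH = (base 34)CC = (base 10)420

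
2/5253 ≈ 0.000381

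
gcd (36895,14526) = 1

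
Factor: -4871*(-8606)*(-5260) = -1*2^3*5^1*13^1*263^1*331^1*4871^1 = -220498284760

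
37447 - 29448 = 7999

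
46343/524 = 88+231/524 ≈ 88.44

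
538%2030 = 538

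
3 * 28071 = 84213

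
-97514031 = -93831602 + -3682429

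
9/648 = 1/72 ≈ 0.0139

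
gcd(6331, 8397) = 1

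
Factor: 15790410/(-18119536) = -1 * 2^(-3) * 3^3 * 5^1 * 233^1 * 251^1 * 1132471^(-1) = -7895205/9059768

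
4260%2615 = 1645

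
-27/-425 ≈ 0.0635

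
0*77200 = 0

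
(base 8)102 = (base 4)1002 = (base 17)3f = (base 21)33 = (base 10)66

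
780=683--97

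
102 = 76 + 26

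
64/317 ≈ 0.202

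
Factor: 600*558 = 2^4*3^3*5^2*31^1 = 334800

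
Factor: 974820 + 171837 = 3^1 * 311^1 * 1229^1 = 1146657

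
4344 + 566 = 4910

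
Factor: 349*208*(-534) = -1*2^5*3^1*13^1*89^1*349^1 = -38764128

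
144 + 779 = 923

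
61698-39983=21715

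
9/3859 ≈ 0.00233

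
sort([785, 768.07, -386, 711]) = [-386, 711, 768.07, 785]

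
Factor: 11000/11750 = 2^2*11^1*47^(-1) = 44/47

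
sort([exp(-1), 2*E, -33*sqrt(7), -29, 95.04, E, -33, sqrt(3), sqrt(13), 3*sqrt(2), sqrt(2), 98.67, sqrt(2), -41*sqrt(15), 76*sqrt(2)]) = [-41*sqrt(15), -33*sqrt(7), -33, -29, exp(-1), sqrt(2), sqrt(2), sqrt(3), E, sqrt(13), 3*sqrt(2), 2*E, 95.04, 98.67, 76*sqrt(2)]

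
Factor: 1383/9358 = 2^(-1) * 3^1 * 461^1 * 4679^(-1)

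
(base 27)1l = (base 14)36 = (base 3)1210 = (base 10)48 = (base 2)110000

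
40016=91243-51227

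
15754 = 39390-23636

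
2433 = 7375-4942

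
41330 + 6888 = 48218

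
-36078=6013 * (-6)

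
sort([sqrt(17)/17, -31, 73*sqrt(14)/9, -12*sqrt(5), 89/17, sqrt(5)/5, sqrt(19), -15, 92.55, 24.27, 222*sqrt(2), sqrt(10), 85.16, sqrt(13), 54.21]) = [-31, -12*sqrt(5), -15, sqrt(17)/17, sqrt(5)/5, sqrt(10), sqrt(13), sqrt(19), 89/17, 24.27, 73*sqrt(14)/9, 54.21, 85.16, 92.55, 222*sqrt(2)]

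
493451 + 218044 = 711495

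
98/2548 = 1/26 ≈ 0.0385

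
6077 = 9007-2930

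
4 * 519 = 2076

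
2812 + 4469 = 7281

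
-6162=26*(-237)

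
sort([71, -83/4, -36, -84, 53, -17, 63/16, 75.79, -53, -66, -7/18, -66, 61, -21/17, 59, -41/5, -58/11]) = [-84, -66, -66, -53, -36, -83/4, -17, -41/5, -58/11, -21/17, -7/18, 63/16, 53, 59, 61, 71, 75.79]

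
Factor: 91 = 7^1*13^1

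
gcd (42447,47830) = 1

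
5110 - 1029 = 4081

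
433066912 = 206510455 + 226556457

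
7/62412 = 1/8916 ≈ 0.000112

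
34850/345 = 6970/69 ≈ 101.01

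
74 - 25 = 49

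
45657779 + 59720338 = 105378117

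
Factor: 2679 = 3^1*19^1*47^1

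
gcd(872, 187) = 1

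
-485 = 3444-3929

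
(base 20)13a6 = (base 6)111314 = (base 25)f16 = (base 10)9406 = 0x24be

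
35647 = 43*829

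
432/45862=216/22931 ≈ 0.00942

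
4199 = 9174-4975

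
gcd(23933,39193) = 7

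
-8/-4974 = 4/2487 ≈ 0.00161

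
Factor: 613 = 613^1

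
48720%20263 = 8194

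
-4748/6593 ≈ -0.720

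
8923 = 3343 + 5580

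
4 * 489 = 1956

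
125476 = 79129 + 46347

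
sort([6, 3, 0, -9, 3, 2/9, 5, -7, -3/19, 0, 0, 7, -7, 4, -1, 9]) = [-9, -7, -7, -1, -3/19, 0, 0, 0, 2/9, 3, 3, 4, 5, 6, 7, 9]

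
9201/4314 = 3067/1438 ≈ 2.13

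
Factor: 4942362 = 2^1*3^1*823727^1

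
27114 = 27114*1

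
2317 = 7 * 331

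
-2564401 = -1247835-1316566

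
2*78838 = 157676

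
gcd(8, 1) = 1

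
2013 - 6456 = -4443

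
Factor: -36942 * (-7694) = 2^2 * 3^1 * 47^1 * 131^1 * 3847^1 = 284231748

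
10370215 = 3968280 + 6401935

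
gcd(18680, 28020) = 9340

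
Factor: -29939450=-1 * 2^1 * 5^2 * 598789^1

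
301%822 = 301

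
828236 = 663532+164704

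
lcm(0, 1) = 0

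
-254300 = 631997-886297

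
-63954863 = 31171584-95126447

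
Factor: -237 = -1 * 3^1 * 79^1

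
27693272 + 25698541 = 53391813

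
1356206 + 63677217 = 65033423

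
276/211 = 1 + 65/211 ≈ 1.31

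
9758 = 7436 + 2322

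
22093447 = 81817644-59724197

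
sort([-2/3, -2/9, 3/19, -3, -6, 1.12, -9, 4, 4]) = [-9, -6, -3, -2/3, -2/9, 3/19, 1.12, 4, 4]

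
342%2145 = 342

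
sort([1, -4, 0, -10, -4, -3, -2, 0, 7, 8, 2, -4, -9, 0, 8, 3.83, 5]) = [-10, -9, -4, -4, -4, -3, -2, 0, 0, 0, 1, 2, 3.83, 5, 7, 8, 8]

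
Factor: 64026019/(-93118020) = -1 * 2^(-2) * 3^(-1) * 5^(-1) * 1551967^(-1) * 64026019^1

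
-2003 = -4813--2810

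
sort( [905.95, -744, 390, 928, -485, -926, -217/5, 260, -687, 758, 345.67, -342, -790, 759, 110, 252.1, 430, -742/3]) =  [-926, -790, -744, -687, -485, -342, -742/3, -217/5, 110, 252.1, 260, 345.67, 390, 430, 758, 759, 905.95, 928]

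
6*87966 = 527796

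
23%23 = 0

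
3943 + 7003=10946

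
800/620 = 1 + 9/31 ≈ 1.29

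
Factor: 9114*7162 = 2^2*3^1*7^2*31^1*3581^1 = 65274468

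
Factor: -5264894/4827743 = -1 * 2^1 * 131^(-1) * 137^(-1) * 269^(-1) * 2632447^1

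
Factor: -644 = -1 * 2^2 * 7^1 * 23^1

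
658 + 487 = 1145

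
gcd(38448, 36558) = 54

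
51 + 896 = 947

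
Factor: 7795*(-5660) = -1*2^2*5^2*283^1*1559^1 = -44119700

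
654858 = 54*12127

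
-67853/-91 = 745 + 58/91 ≈ 745.64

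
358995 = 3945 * 91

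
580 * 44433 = 25771140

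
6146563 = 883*6961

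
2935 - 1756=1179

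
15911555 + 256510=16168065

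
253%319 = 253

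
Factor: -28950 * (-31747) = 2^1 * 3^1 * 5^2 * 53^1 * 193^1 * 599^1 = 919075650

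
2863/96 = 29 + 79/96 ≈ 29.82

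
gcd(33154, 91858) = 2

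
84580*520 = 43981600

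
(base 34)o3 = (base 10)819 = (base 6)3443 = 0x333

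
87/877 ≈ 0.0992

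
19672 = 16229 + 3443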